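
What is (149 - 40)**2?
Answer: 11881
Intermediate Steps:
(149 - 40)**2 = 109**2 = 11881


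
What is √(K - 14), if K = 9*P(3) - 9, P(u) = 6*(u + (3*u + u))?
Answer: √787 ≈ 28.054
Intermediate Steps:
P(u) = 30*u (P(u) = 6*(u + 4*u) = 6*(5*u) = 30*u)
K = 801 (K = 9*(30*3) - 9 = 9*90 - 9 = 810 - 9 = 801)
√(K - 14) = √(801 - 14) = √787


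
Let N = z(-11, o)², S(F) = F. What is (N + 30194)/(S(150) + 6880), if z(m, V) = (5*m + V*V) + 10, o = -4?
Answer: 6207/1406 ≈ 4.4146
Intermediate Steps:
z(m, V) = 10 + V² + 5*m (z(m, V) = (5*m + V²) + 10 = (V² + 5*m) + 10 = 10 + V² + 5*m)
N = 841 (N = (10 + (-4)² + 5*(-11))² = (10 + 16 - 55)² = (-29)² = 841)
(N + 30194)/(S(150) + 6880) = (841 + 30194)/(150 + 6880) = 31035/7030 = 31035*(1/7030) = 6207/1406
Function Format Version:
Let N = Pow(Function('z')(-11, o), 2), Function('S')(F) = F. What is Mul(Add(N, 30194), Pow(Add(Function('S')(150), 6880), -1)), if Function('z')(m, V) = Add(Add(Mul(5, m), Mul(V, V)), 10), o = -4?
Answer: Rational(6207, 1406) ≈ 4.4146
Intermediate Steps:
Function('z')(m, V) = Add(10, Pow(V, 2), Mul(5, m)) (Function('z')(m, V) = Add(Add(Mul(5, m), Pow(V, 2)), 10) = Add(Add(Pow(V, 2), Mul(5, m)), 10) = Add(10, Pow(V, 2), Mul(5, m)))
N = 841 (N = Pow(Add(10, Pow(-4, 2), Mul(5, -11)), 2) = Pow(Add(10, 16, -55), 2) = Pow(-29, 2) = 841)
Mul(Add(N, 30194), Pow(Add(Function('S')(150), 6880), -1)) = Mul(Add(841, 30194), Pow(Add(150, 6880), -1)) = Mul(31035, Pow(7030, -1)) = Mul(31035, Rational(1, 7030)) = Rational(6207, 1406)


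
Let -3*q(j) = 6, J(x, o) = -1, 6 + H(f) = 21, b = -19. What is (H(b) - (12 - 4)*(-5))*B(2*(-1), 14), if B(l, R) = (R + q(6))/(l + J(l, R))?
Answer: -220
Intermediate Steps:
H(f) = 15 (H(f) = -6 + 21 = 15)
q(j) = -2 (q(j) = -⅓*6 = -2)
B(l, R) = (-2 + R)/(-1 + l) (B(l, R) = (R - 2)/(l - 1) = (-2 + R)/(-1 + l))
(H(b) - (12 - 4)*(-5))*B(2*(-1), 14) = (15 - (12 - 4)*(-5))*((-2 + 14)/(-1 + 2*(-1))) = (15 - 8*(-5))*(12/(-1 - 2)) = (15 - 1*(-40))*(12/(-3)) = (15 + 40)*(-⅓*12) = 55*(-4) = -220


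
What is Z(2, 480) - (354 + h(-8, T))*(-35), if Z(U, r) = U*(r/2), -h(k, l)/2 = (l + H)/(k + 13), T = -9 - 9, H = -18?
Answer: 13374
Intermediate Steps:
T = -18
h(k, l) = -2*(-18 + l)/(13 + k) (h(k, l) = -2*(l - 18)/(k + 13) = -2*(-18 + l)/(13 + k))
Z(U, r) = U*r/2 (Z(U, r) = U*(r*(1/2)) = U*(r/2) = U*r/2)
Z(2, 480) - (354 + h(-8, T))*(-35) = (1/2)*2*480 - (354 + 2*(18 - 1*(-18))/(13 - 8))*(-35) = 480 - (354 + 2*(18 + 18)/5)*(-35) = 480 - (354 + 2*(1/5)*36)*(-35) = 480 - (354 + 72/5)*(-35) = 480 - 1842*(-35)/5 = 480 - 1*(-12894) = 480 + 12894 = 13374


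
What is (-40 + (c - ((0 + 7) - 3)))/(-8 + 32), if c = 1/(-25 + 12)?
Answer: -191/104 ≈ -1.8365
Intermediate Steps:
c = -1/13 (c = 1/(-13) = -1/13 ≈ -0.076923)
(-40 + (c - ((0 + 7) - 3)))/(-8 + 32) = (-40 + (-1/13 - ((0 + 7) - 3)))/(-8 + 32) = (-40 + (-1/13 - (7 - 3)))/24 = (-40 + (-1/13 - 1*4))*(1/24) = (-40 + (-1/13 - 4))*(1/24) = (-40 - 53/13)*(1/24) = -573/13*1/24 = -191/104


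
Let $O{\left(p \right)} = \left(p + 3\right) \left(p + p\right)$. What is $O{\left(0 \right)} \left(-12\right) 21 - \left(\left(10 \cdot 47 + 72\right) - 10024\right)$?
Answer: $9482$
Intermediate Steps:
$O{\left(p \right)} = 2 p \left(3 + p\right)$ ($O{\left(p \right)} = \left(3 + p\right) 2 p = 2 p \left(3 + p\right)$)
$O{\left(0 \right)} \left(-12\right) 21 - \left(\left(10 \cdot 47 + 72\right) - 10024\right) = 2 \cdot 0 \left(3 + 0\right) \left(-12\right) 21 - \left(\left(10 \cdot 47 + 72\right) - 10024\right) = 2 \cdot 0 \cdot 3 \left(-12\right) 21 - \left(\left(470 + 72\right) - 10024\right) = 0 \left(-12\right) 21 - \left(542 - 10024\right) = 0 \cdot 21 - -9482 = 0 + 9482 = 9482$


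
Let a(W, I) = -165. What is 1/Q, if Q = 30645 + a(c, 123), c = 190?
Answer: 1/30480 ≈ 3.2808e-5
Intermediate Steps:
Q = 30480 (Q = 30645 - 165 = 30480)
1/Q = 1/30480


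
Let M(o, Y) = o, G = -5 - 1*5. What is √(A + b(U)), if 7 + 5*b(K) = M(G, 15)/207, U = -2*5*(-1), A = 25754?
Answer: √3065202065/345 ≈ 160.48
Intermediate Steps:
G = -10 (G = -5 - 5 = -10)
U = 10 (U = -10*(-1) = 10)
b(K) = -1459/1035 (b(K) = -7/5 + (-10/207)/5 = -7/5 + (-10*1/207)/5 = -7/5 + (⅕)*(-10/207) = -7/5 - 2/207 = -1459/1035)
√(A + b(U)) = √(25754 - 1459/1035) = √(26653931/1035) = √3065202065/345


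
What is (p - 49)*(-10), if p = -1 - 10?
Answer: 600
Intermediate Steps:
p = -11
(p - 49)*(-10) = (-11 - 49)*(-10) = -60*(-10) = 600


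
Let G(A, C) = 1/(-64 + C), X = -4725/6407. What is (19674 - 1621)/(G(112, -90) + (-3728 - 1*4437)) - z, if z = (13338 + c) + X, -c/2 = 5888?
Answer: -84534939917/54068673 ≈ -1563.5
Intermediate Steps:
c = -11776 (c = -2*5888 = -11776)
X = -4725/6407 (X = -4725*1/6407 = -4725/6407 ≈ -0.73747)
z = 10003009/6407 (z = (13338 - 11776) - 4725/6407 = 1562 - 4725/6407 = 10003009/6407 ≈ 1561.3)
(19674 - 1621)/(G(112, -90) + (-3728 - 1*4437)) - z = (19674 - 1621)/(1/(-64 - 90) + (-3728 - 1*4437)) - 1*10003009/6407 = 18053/(1/(-154) + (-3728 - 4437)) - 10003009/6407 = 18053/(-1/154 - 8165) - 10003009/6407 = 18053/(-1257411/154) - 10003009/6407 = 18053*(-154/1257411) - 10003009/6407 = -2780162/1257411 - 10003009/6407 = -84534939917/54068673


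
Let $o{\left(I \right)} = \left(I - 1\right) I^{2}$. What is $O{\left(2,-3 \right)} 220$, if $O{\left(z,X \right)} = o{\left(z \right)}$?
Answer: $880$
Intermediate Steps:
$o{\left(I \right)} = I^{2} \left(-1 + I\right)$ ($o{\left(I \right)} = \left(-1 + I\right) I^{2} = I^{2} \left(-1 + I\right)$)
$O{\left(z,X \right)} = z^{2} \left(-1 + z\right)$
$O{\left(2,-3 \right)} 220 = 2^{2} \left(-1 + 2\right) 220 = 4 \cdot 1 \cdot 220 = 4 \cdot 220 = 880$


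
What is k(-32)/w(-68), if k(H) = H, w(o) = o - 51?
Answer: 32/119 ≈ 0.26891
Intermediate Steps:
w(o) = -51 + o
k(-32)/w(-68) = -32/(-51 - 68) = -32/(-119) = -32*(-1/119) = 32/119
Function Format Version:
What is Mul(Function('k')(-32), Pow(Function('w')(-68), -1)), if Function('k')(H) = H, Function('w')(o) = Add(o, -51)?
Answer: Rational(32, 119) ≈ 0.26891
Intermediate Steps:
Function('w')(o) = Add(-51, o)
Mul(Function('k')(-32), Pow(Function('w')(-68), -1)) = Mul(-32, Pow(Add(-51, -68), -1)) = Mul(-32, Pow(-119, -1)) = Mul(-32, Rational(-1, 119)) = Rational(32, 119)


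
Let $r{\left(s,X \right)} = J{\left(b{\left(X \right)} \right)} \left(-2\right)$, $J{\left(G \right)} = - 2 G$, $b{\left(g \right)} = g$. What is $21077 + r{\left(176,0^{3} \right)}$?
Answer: $21077$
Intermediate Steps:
$r{\left(s,X \right)} = 4 X$ ($r{\left(s,X \right)} = - 2 X \left(-2\right) = 4 X$)
$21077 + r{\left(176,0^{3} \right)} = 21077 + 4 \cdot 0^{3} = 21077 + 4 \cdot 0 = 21077 + 0 = 21077$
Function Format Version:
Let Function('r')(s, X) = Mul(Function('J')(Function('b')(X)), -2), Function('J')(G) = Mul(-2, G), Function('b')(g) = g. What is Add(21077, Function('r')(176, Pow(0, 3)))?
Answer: 21077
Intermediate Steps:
Function('r')(s, X) = Mul(4, X) (Function('r')(s, X) = Mul(Mul(-2, X), -2) = Mul(4, X))
Add(21077, Function('r')(176, Pow(0, 3))) = Add(21077, Mul(4, Pow(0, 3))) = Add(21077, Mul(4, 0)) = Add(21077, 0) = 21077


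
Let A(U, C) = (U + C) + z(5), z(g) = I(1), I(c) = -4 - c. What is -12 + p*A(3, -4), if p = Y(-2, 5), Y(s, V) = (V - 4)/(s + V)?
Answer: -14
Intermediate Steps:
Y(s, V) = (-4 + V)/(V + s)
z(g) = -5 (z(g) = -4 - 1*1 = -4 - 1 = -5)
A(U, C) = -5 + C + U (A(U, C) = (U + C) - 5 = (C + U) - 5 = -5 + C + U)
p = ⅓ (p = (-4 + 5)/(5 - 2) = 1/3 = (⅓)*1 = ⅓ ≈ 0.33333)
-12 + p*A(3, -4) = -12 + (-5 - 4 + 3)/3 = -12 + (⅓)*(-6) = -12 - 2 = -14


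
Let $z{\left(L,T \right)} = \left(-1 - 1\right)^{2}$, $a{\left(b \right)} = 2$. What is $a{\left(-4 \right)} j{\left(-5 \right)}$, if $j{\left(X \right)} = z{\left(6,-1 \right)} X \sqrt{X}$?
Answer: $- 40 i \sqrt{5} \approx - 89.443 i$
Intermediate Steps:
$z{\left(L,T \right)} = 4$ ($z{\left(L,T \right)} = \left(-2\right)^{2} = 4$)
$j{\left(X \right)} = 4 X^{\frac{3}{2}}$ ($j{\left(X \right)} = 4 X \sqrt{X} = 4 X^{\frac{3}{2}}$)
$a{\left(-4 \right)} j{\left(-5 \right)} = 2 \cdot 4 \left(-5\right)^{\frac{3}{2}} = 2 \cdot 4 \left(- 5 i \sqrt{5}\right) = 2 \left(- 20 i \sqrt{5}\right) = - 40 i \sqrt{5}$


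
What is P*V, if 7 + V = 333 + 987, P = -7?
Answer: -9191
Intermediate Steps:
V = 1313 (V = -7 + (333 + 987) = -7 + 1320 = 1313)
P*V = -7*1313 = -9191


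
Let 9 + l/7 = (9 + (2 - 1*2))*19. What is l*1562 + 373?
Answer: 1771681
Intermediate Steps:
l = 1134 (l = -63 + 7*((9 + (2 - 1*2))*19) = -63 + 7*((9 + (2 - 2))*19) = -63 + 7*((9 + 0)*19) = -63 + 7*(9*19) = -63 + 7*171 = -63 + 1197 = 1134)
l*1562 + 373 = 1134*1562 + 373 = 1771308 + 373 = 1771681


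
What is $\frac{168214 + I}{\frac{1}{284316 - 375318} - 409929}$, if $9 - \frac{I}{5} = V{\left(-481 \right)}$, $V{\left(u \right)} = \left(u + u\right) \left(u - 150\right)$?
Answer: $\frac{260889174702}{37304358859} \approx 6.9935$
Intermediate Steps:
$V{\left(u \right)} = 2 u \left(-150 + u\right)$
$I = -3035065$ ($I = 45 - 5 \cdot 2 \left(-481\right) \left(-150 - 481\right) = 45 - 5 \cdot 2 \left(-481\right) \left(-631\right) = 45 - 3035110 = -3035065$)
$\frac{168214 + I}{\frac{1}{284316 - 375318} - 409929} = \frac{168214 - 3035065}{\frac{1}{284316 - 375318} - 409929} = - \frac{2866851}{\frac{1}{-91002} - 409929} = - \frac{2866851}{- \frac{1}{91002} - 409929} = - \frac{2866851}{- \frac{37304358859}{91002}} = \left(-2866851\right) \left(- \frac{91002}{37304358859}\right) = \frac{260889174702}{37304358859}$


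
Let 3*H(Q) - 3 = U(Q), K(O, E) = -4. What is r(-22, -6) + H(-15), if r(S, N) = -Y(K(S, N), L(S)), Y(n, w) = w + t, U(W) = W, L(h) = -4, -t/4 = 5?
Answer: 20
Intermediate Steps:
t = -20 (t = -4*5 = -20)
Y(n, w) = -20 + w (Y(n, w) = w - 20 = -20 + w)
r(S, N) = 24 (r(S, N) = -(-20 - 4) = -1*(-24) = 24)
H(Q) = 1 + Q/3
r(-22, -6) + H(-15) = 24 + (1 + (⅓)*(-15)) = 24 + (1 - 5) = 24 - 4 = 20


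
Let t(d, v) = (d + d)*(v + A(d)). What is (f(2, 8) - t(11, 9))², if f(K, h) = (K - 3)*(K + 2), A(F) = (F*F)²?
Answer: 103879868416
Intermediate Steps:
A(F) = F⁴ (A(F) = (F²)² = F⁴)
f(K, h) = (-3 + K)*(2 + K)
t(d, v) = 2*d*(v + d⁴) (t(d, v) = (d + d)*(v + d⁴) = (2*d)*(v + d⁴) = 2*d*(v + d⁴))
(f(2, 8) - t(11, 9))² = ((-6 + 2² - 1*2) - 2*11*(9 + 11⁴))² = ((-6 + 4 - 2) - 2*11*(9 + 14641))² = (-4 - 2*11*14650)² = (-4 - 1*322300)² = (-4 - 322300)² = (-322304)² = 103879868416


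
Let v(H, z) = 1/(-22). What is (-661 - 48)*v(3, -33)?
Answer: 709/22 ≈ 32.227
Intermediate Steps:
v(H, z) = -1/22
(-661 - 48)*v(3, -33) = (-661 - 48)*(-1/22) = -709*(-1/22) = 709/22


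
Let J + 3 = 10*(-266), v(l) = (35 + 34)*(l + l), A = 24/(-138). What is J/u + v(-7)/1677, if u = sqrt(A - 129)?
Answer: -322/559 + 2663*I*sqrt(68333)/2971 ≈ -0.57603 + 234.31*I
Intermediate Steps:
A = -4/23 (A = 24*(-1/138) = -4/23 ≈ -0.17391)
v(l) = 138*l (v(l) = 69*(2*l) = 138*l)
J = -2663 (J = -3 + 10*(-266) = -3 - 2660 = -2663)
u = I*sqrt(68333)/23 (u = sqrt(-4/23 - 129) = sqrt(-2971/23) = I*sqrt(68333)/23 ≈ 11.365*I)
J/u + v(-7)/1677 = -2663*(-I*sqrt(68333)/2971) + (138*(-7))/1677 = -(-2663)*I*sqrt(68333)/2971 - 966*1/1677 = 2663*I*sqrt(68333)/2971 - 322/559 = -322/559 + 2663*I*sqrt(68333)/2971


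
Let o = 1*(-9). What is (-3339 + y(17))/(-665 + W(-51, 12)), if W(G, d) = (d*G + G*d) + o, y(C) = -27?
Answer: 1683/949 ≈ 1.7734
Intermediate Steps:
o = -9
W(G, d) = -9 + 2*G*d (W(G, d) = (d*G + G*d) - 9 = (G*d + G*d) - 9 = 2*G*d - 9 = -9 + 2*G*d)
(-3339 + y(17))/(-665 + W(-51, 12)) = (-3339 - 27)/(-665 + (-9 + 2*(-51)*12)) = -3366/(-665 + (-9 - 1224)) = -3366/(-665 - 1233) = -3366/(-1898) = -3366*(-1/1898) = 1683/949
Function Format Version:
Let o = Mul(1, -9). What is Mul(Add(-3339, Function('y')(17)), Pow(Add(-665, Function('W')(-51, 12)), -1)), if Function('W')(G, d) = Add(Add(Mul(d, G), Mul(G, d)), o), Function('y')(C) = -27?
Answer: Rational(1683, 949) ≈ 1.7734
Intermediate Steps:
o = -9
Function('W')(G, d) = Add(-9, Mul(2, G, d)) (Function('W')(G, d) = Add(Add(Mul(d, G), Mul(G, d)), -9) = Add(Add(Mul(G, d), Mul(G, d)), -9) = Add(Mul(2, G, d), -9) = Add(-9, Mul(2, G, d)))
Mul(Add(-3339, Function('y')(17)), Pow(Add(-665, Function('W')(-51, 12)), -1)) = Mul(Add(-3339, -27), Pow(Add(-665, Add(-9, Mul(2, -51, 12))), -1)) = Mul(-3366, Pow(Add(-665, Add(-9, -1224)), -1)) = Mul(-3366, Pow(Add(-665, -1233), -1)) = Mul(-3366, Pow(-1898, -1)) = Mul(-3366, Rational(-1, 1898)) = Rational(1683, 949)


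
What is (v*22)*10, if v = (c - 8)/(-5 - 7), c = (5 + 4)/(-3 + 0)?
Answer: 605/3 ≈ 201.67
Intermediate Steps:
c = -3 (c = 9/(-3) = 9*(-⅓) = -3)
v = 11/12 (v = (-3 - 8)/(-5 - 7) = -11/(-12) = -11*(-1/12) = 11/12 ≈ 0.91667)
(v*22)*10 = ((11/12)*22)*10 = (121/6)*10 = 605/3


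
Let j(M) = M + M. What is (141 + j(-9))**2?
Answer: 15129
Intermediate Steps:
j(M) = 2*M
(141 + j(-9))**2 = (141 + 2*(-9))**2 = (141 - 18)**2 = 123**2 = 15129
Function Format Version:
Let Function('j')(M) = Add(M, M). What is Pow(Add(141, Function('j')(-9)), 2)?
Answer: 15129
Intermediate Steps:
Function('j')(M) = Mul(2, M)
Pow(Add(141, Function('j')(-9)), 2) = Pow(Add(141, Mul(2, -9)), 2) = Pow(Add(141, -18), 2) = Pow(123, 2) = 15129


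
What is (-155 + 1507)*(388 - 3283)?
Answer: -3914040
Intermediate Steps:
(-155 + 1507)*(388 - 3283) = 1352*(-2895) = -3914040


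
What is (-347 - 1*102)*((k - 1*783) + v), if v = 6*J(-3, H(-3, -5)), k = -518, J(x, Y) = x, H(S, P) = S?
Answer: 592231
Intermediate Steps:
v = -18 (v = 6*(-3) = -18)
(-347 - 1*102)*((k - 1*783) + v) = (-347 - 1*102)*((-518 - 1*783) - 18) = (-347 - 102)*((-518 - 783) - 18) = -449*(-1301 - 18) = -449*(-1319) = 592231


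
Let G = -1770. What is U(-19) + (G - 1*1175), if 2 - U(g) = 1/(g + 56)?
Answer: -108892/37 ≈ -2943.0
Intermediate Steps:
U(g) = 2 - 1/(56 + g) (U(g) = 2 - 1/(g + 56) = 2 - 1/(56 + g))
U(-19) + (G - 1*1175) = (111 + 2*(-19))/(56 - 19) + (-1770 - 1*1175) = (111 - 38)/37 + (-1770 - 1175) = (1/37)*73 - 2945 = 73/37 - 2945 = -108892/37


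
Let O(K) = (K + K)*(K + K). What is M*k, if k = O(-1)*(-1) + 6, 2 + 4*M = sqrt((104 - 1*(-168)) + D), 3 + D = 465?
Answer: -1 + sqrt(734)/2 ≈ 12.546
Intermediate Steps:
O(K) = 4*K**2 (O(K) = (2*K)*(2*K) = 4*K**2)
D = 462 (D = -3 + 465 = 462)
M = -1/2 + sqrt(734)/4 (M = -1/2 + sqrt((104 - 1*(-168)) + 462)/4 = -1/2 + sqrt((104 + 168) + 462)/4 = -1/2 + sqrt(272 + 462)/4 = -1/2 + sqrt(734)/4 ≈ 6.2731)
k = 2 (k = (4*(-1)**2)*(-1) + 6 = (4*1)*(-1) + 6 = 4*(-1) + 6 = -4 + 6 = 2)
M*k = (-1/2 + sqrt(734)/4)*2 = -1 + sqrt(734)/2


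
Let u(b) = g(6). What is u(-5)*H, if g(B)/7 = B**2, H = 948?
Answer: 238896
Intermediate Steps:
g(B) = 7*B**2
u(b) = 252 (u(b) = 7*6**2 = 7*36 = 252)
u(-5)*H = 252*948 = 238896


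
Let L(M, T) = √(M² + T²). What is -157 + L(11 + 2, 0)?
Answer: -144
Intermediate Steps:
-157 + L(11 + 2, 0) = -157 + √((11 + 2)² + 0²) = -157 + √(13² + 0) = -157 + √(169 + 0) = -157 + √169 = -157 + 13 = -144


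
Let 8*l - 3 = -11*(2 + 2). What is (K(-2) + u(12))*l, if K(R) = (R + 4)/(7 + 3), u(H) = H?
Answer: -2501/40 ≈ -62.525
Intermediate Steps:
l = -41/8 (l = 3/8 + (-11*(2 + 2))/8 = 3/8 + (-11*4)/8 = 3/8 + (1/8)*(-44) = 3/8 - 11/2 = -41/8 ≈ -5.1250)
K(R) = 2/5 + R/10 (K(R) = (4 + R)/10 = (4 + R)*(1/10) = 2/5 + R/10)
(K(-2) + u(12))*l = ((2/5 + (1/10)*(-2)) + 12)*(-41/8) = ((2/5 - 1/5) + 12)*(-41/8) = (1/5 + 12)*(-41/8) = (61/5)*(-41/8) = -2501/40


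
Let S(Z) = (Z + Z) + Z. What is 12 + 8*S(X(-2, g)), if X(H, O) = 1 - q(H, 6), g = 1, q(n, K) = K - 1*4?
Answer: -12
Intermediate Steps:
q(n, K) = -4 + K (q(n, K) = K - 4 = -4 + K)
X(H, O) = -1 (X(H, O) = 1 - (-4 + 6) = 1 - 1*2 = 1 - 2 = -1)
S(Z) = 3*Z (S(Z) = 2*Z + Z = 3*Z)
12 + 8*S(X(-2, g)) = 12 + 8*(3*(-1)) = 12 + 8*(-3) = 12 - 24 = -12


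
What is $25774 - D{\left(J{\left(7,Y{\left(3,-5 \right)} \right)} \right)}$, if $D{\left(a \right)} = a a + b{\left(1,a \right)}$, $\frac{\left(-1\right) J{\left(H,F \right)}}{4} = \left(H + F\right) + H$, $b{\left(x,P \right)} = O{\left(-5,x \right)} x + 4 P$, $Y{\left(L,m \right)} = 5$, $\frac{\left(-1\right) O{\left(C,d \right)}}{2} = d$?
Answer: $20304$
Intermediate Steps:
$O{\left(C,d \right)} = - 2 d$
$b{\left(x,P \right)} = - 2 x^{2} + 4 P$ ($b{\left(x,P \right)} = - 2 x x + 4 P = - 2 x^{2} + 4 P$)
$J{\left(H,F \right)} = - 8 H - 4 F$ ($J{\left(H,F \right)} = - 4 \left(\left(H + F\right) + H\right) = - 4 \left(\left(F + H\right) + H\right) = - 4 \left(F + 2 H\right) = - 8 H - 4 F$)
$D{\left(a \right)} = -2 + a^{2} + 4 a$ ($D{\left(a \right)} = a a + \left(- 2 \cdot 1^{2} + 4 a\right) = a^{2} + \left(\left(-2\right) 1 + 4 a\right) = a^{2} + \left(-2 + 4 a\right) = -2 + a^{2} + 4 a$)
$25774 - D{\left(J{\left(7,Y{\left(3,-5 \right)} \right)} \right)} = 25774 - \left(-2 + \left(\left(-8\right) 7 - 20\right)^{2} + 4 \left(\left(-8\right) 7 - 20\right)\right) = 25774 - \left(-2 + \left(-56 - 20\right)^{2} + 4 \left(-56 - 20\right)\right) = 25774 - \left(-2 + \left(-76\right)^{2} + 4 \left(-76\right)\right) = 25774 - \left(-2 + 5776 - 304\right) = 25774 - 5470 = 20304$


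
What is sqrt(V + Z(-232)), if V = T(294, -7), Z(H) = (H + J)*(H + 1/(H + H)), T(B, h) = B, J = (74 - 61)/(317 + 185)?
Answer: sqrt(183493610942298)/58232 ≈ 232.62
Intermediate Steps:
J = 13/502 ≈ 0.025896
Z(H) = (13/502 + H)*(H + 1/(2*H)) (Z(H) = (H + 13/502)*(H + 1/(H + H)) = (13/502 + H)*(H + 1/(2*H)))
V = 294
sqrt(V + Z(-232)) = sqrt(294 + (1/2 + (-232)**2 + (13/502)*(-232) + (13/1004)/(-232))) = sqrt(294 + (1/2 + 53824 - 1508/251 + (13/1004)*(-1/232))) = sqrt(294 + (1/2 + 53824 - 1508/251 - 13/232928)) = sqrt(294 + 12535833699/232928) = sqrt(12604314531/232928) = sqrt(183493610942298)/58232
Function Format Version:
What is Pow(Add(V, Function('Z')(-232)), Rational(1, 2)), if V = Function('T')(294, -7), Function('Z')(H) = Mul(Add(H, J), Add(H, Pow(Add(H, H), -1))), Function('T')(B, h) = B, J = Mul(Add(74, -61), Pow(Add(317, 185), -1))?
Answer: Mul(Rational(1, 58232), Pow(183493610942298, Rational(1, 2))) ≈ 232.62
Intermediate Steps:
J = Rational(13, 502) (J = Mul(13, Pow(502, -1)) = Mul(13, Rational(1, 502)) = Rational(13, 502) ≈ 0.025896)
Function('Z')(H) = Mul(Add(Rational(13, 502), H), Add(H, Mul(Rational(1, 2), Pow(H, -1)))) (Function('Z')(H) = Mul(Add(H, Rational(13, 502)), Add(H, Pow(Add(H, H), -1))) = Mul(Add(Rational(13, 502), H), Add(H, Pow(Mul(2, H), -1))) = Mul(Add(Rational(13, 502), H), Add(H, Mul(Rational(1, 2), Pow(H, -1)))))
V = 294
Pow(Add(V, Function('Z')(-232)), Rational(1, 2)) = Pow(Add(294, Add(Rational(1, 2), Pow(-232, 2), Mul(Rational(13, 502), -232), Mul(Rational(13, 1004), Pow(-232, -1)))), Rational(1, 2)) = Pow(Add(294, Add(Rational(1, 2), 53824, Rational(-1508, 251), Mul(Rational(13, 1004), Rational(-1, 232)))), Rational(1, 2)) = Pow(Add(294, Add(Rational(1, 2), 53824, Rational(-1508, 251), Rational(-13, 232928))), Rational(1, 2)) = Pow(Add(294, Rational(12535833699, 232928)), Rational(1, 2)) = Pow(Rational(12604314531, 232928), Rational(1, 2)) = Mul(Rational(1, 58232), Pow(183493610942298, Rational(1, 2)))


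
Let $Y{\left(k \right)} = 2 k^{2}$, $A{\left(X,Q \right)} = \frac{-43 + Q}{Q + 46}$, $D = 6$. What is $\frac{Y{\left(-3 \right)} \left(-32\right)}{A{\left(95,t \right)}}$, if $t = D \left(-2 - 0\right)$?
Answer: $\frac{19584}{55} \approx 356.07$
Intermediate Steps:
$t = -12$ ($t = 6 \left(-2 - 0\right) = 6 \left(-2 + 0\right) = 6 \left(-2\right) = -12$)
$A{\left(X,Q \right)} = \frac{-43 + Q}{46 + Q}$
$\frac{Y{\left(-3 \right)} \left(-32\right)}{A{\left(95,t \right)}} = \frac{2 \left(-3\right)^{2} \left(-32\right)}{\frac{1}{46 - 12} \left(-43 - 12\right)} = \frac{2 \cdot 9 \left(-32\right)}{\frac{1}{34} \left(-55\right)} = \frac{18 \left(-32\right)}{\frac{1}{34} \left(-55\right)} = - \frac{576}{- \frac{55}{34}} = \left(-576\right) \left(- \frac{34}{55}\right) = \frac{19584}{55}$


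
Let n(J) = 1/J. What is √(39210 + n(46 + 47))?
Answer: 7*√6920967/93 ≈ 198.02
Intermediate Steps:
√(39210 + n(46 + 47)) = √(39210 + 1/(46 + 47)) = √(39210 + 1/93) = √(3646531/93) = 7*√6920967/93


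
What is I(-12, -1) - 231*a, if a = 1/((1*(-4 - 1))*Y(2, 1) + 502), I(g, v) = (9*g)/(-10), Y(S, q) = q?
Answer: 3669/355 ≈ 10.335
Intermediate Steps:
I(g, v) = -9*g/10 (I(g, v) = (9*g)*(-1/10) = -9*g/10)
a = 1/497 (a = 1/((1*(-4 - 1))*1 + 502) = 1/((1*(-5))*1 + 502) = 1/(-5*1 + 502) = 1/(-5 + 502) = 1/497 ≈ 0.0020121)
I(-12, -1) - 231*a = -9/10*(-12) - 231*1/497 = 54/5 - 33/71 = 3669/355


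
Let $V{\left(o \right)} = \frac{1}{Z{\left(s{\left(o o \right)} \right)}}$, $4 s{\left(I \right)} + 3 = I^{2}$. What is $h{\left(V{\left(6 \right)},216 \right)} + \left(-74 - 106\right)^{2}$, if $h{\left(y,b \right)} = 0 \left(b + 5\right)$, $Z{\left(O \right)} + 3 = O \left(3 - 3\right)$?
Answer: $32400$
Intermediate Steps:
$s{\left(I \right)} = - \frac{3}{4} + \frac{I^{2}}{4}$
$Z{\left(O \right)} = -3$ ($Z{\left(O \right)} = -3 + O \left(3 - 3\right) = -3 + O 0 = -3 + 0 = -3$)
$V{\left(o \right)} = - \frac{1}{3}$ ($V{\left(o \right)} = \frac{1}{-3} = - \frac{1}{3}$)
$h{\left(y,b \right)} = 0$ ($h{\left(y,b \right)} = 0 \left(5 + b\right) = 0$)
$h{\left(V{\left(6 \right)},216 \right)} + \left(-74 - 106\right)^{2} = 0 + \left(-74 - 106\right)^{2} = 0 + \left(-180\right)^{2} = 0 + 32400 = 32400$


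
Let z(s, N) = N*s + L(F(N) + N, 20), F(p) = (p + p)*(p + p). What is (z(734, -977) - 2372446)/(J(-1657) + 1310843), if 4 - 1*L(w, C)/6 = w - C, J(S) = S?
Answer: -12996127/654593 ≈ -19.854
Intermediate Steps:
F(p) = 4*p² (F(p) = (2*p)*(2*p) = 4*p²)
L(w, C) = 24 - 6*w + 6*C (L(w, C) = 24 - 6*(w - C) = 24 + (-6*w + 6*C) = 24 - 6*w + 6*C)
z(s, N) = 144 - 24*N² - 6*N + N*s (z(s, N) = N*s + (24 - 6*(4*N² + N) + 6*20) = N*s + (24 - 6*(N + 4*N²) + 120) = N*s + (24 + (-24*N² - 6*N) + 120) = N*s + (144 - 24*N² - 6*N) = 144 - 24*N² - 6*N + N*s)
(z(734, -977) - 2372446)/(J(-1657) + 1310843) = ((144 - 24*(-977)² - 6*(-977) - 977*734) - 2372446)/(-1657 + 1310843) = ((144 - 24*954529 + 5862 - 717118) - 2372446)/1309186 = ((144 - 22908696 + 5862 - 717118) - 2372446)*(1/1309186) = (-23619808 - 2372446)*(1/1309186) = -25992254*1/1309186 = -12996127/654593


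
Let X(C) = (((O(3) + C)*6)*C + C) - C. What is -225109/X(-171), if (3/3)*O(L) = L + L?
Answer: -225109/169290 ≈ -1.3297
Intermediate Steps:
O(L) = 2*L (O(L) = L + L = 2*L)
X(C) = C*(36 + 6*C) (X(C) = (((2*3 + C)*6)*C + C) - C = (((6 + C)*6)*C + C) - C = ((36 + 6*C)*C + C) - C = (C*(36 + 6*C) + C) - C = (C + C*(36 + 6*C)) - C = C*(36 + 6*C))
-225109/X(-171) = -225109*(-1/(1026*(6 - 171))) = -225109/(6*(-171)*(-165)) = -225109/169290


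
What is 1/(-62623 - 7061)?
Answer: -1/69684 ≈ -1.4351e-5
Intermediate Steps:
1/(-62623 - 7061) = 1/(-69684) = -1/69684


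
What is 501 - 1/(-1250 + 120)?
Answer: 566131/1130 ≈ 501.00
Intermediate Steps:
501 - 1/(-1250 + 120) = 501 - 1/(-1130) = 501 - 1*(-1/1130) = 501 + 1/1130 = 566131/1130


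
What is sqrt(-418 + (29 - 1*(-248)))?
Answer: I*sqrt(141) ≈ 11.874*I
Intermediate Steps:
sqrt(-418 + (29 - 1*(-248))) = sqrt(-418 + (29 + 248)) = sqrt(-418 + 277) = sqrt(-141) = I*sqrt(141)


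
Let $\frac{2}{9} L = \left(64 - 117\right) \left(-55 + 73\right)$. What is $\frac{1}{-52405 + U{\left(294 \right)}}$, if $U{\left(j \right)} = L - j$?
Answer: $- \frac{1}{56992} \approx -1.7546 \cdot 10^{-5}$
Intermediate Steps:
$L = -4293$ ($L = \frac{9 \left(64 - 117\right) \left(-55 + 73\right)}{2} = \frac{9 \left(\left(-53\right) 18\right)}{2} = \frac{9}{2} \left(-954\right) = -4293$)
$U{\left(j \right)} = -4293 - j$
$\frac{1}{-52405 + U{\left(294 \right)}} = \frac{1}{-52405 - 4587} = \frac{1}{-56992} = - \frac{1}{56992}$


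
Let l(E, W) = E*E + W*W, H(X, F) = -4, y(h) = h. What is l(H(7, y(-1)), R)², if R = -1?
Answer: 289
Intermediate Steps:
l(E, W) = E² + W²
l(H(7, y(-1)), R)² = ((-4)² + (-1)²)² = (16 + 1)² = 17² = 289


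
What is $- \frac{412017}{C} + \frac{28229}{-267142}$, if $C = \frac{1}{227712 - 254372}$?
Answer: $\frac{2934387430709011}{267142} \approx 1.0984 \cdot 10^{10}$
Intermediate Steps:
$C = - \frac{1}{26660}$ ($C = \frac{1}{-26660} = - \frac{1}{26660} \approx -3.7509 \cdot 10^{-5}$)
$- \frac{412017}{C} + \frac{28229}{-267142} = - \frac{412017}{- \frac{1}{26660}} + \frac{28229}{-267142} = \left(-412017\right) \left(-26660\right) + 28229 \left(- \frac{1}{267142}\right) = 10984373220 - \frac{28229}{267142} = \frac{2934387430709011}{267142}$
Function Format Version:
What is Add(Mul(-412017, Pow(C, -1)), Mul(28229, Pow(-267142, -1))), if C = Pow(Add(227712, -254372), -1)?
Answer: Rational(2934387430709011, 267142) ≈ 1.0984e+10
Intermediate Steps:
C = Rational(-1, 26660) (C = Pow(-26660, -1) = Rational(-1, 26660) ≈ -3.7509e-5)
Add(Mul(-412017, Pow(C, -1)), Mul(28229, Pow(-267142, -1))) = Add(Mul(-412017, Pow(Rational(-1, 26660), -1)), Mul(28229, Pow(-267142, -1))) = Add(Mul(-412017, -26660), Mul(28229, Rational(-1, 267142))) = Add(10984373220, Rational(-28229, 267142)) = Rational(2934387430709011, 267142)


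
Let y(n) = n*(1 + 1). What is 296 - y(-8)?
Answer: 312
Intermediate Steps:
y(n) = 2*n (y(n) = n*2 = 2*n)
296 - y(-8) = 296 - 2*(-8) = 296 - 1*(-16) = 296 + 16 = 312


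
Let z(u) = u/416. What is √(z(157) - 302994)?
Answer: I*√3277179022/104 ≈ 550.45*I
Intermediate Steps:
z(u) = u/416 (z(u) = u*(1/416) = u/416)
√(z(157) - 302994) = √((1/416)*157 - 302994) = √(157/416 - 302994) = √(-126045347/416) = I*√3277179022/104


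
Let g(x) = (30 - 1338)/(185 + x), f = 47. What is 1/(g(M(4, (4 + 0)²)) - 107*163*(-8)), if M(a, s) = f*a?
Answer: 373/52042636 ≈ 7.1672e-6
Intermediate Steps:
M(a, s) = 47*a
g(x) = -1308/(185 + x)
1/(g(M(4, (4 + 0)²)) - 107*163*(-8)) = 1/(-1308/(185 + 47*4) - 107*163*(-8)) = 1/(-1308/(185 + 188) - 17441*(-8)) = 1/(-1308/373 + 139528) = 1/(52042636/373) = 373/52042636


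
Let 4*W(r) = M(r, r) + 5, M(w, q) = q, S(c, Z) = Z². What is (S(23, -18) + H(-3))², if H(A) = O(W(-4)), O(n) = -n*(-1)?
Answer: 1682209/16 ≈ 1.0514e+5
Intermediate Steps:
W(r) = 5/4 + r/4 (W(r) = (r + 5)/4 = (5 + r)/4 = 5/4 + r/4)
O(n) = n
H(A) = ¼ (H(A) = 5/4 + (¼)*(-4) = 5/4 - 1 = ¼)
(S(23, -18) + H(-3))² = ((-18)² + ¼)² = (324 + ¼)² = (1297/4)² = 1682209/16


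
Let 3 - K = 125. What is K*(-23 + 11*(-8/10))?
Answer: 19398/5 ≈ 3879.6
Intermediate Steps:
K = -122 (K = 3 - 1*125 = 3 - 125 = -122)
K*(-23 + 11*(-8/10)) = -122*(-23 + 11*(-8/10)) = -122*(-23 + 11*(-8*⅒)) = -122*(-23 + 11*(-⅘)) = -122*(-23 - 44/5) = -122*(-159/5) = 19398/5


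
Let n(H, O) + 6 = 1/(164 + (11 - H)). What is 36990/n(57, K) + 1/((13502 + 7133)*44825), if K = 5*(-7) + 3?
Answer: -4037300820876793/653949459625 ≈ -6173.7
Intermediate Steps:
K = -32 (K = -35 + 3 = -32)
n(H, O) = -6 + 1/(175 - H) (n(H, O) = -6 + 1/(164 + (11 - H)) = -6 + 1/(175 - H))
36990/n(57, K) + 1/((13502 + 7133)*44825) = 36990/(((1049 - 6*57)/(-175 + 57))) + 1/((13502 + 7133)*44825) = 36990/(((1049 - 342)/(-118))) + (1/44825)/20635 = 36990/((-1/118*707)) + (1/20635)*(1/44825) = 36990/(-707/118) + 1/924963875 = 36990*(-118/707) + 1/924963875 = -4364820/707 + 1/924963875 = -4037300820876793/653949459625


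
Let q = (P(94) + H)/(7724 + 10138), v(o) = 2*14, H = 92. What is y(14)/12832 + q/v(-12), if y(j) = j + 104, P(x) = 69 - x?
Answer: 3742237/401109072 ≈ 0.0093297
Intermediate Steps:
v(o) = 28
q = 67/17862 (q = ((69 - 1*94) + 92)/(7724 + 10138) = ((69 - 94) + 92)/17862 = (-25 + 92)*(1/17862) = 67*(1/17862) = 67/17862 ≈ 0.0037510)
y(j) = 104 + j
y(14)/12832 + q/v(-12) = (104 + 14)/12832 + (67/17862)/28 = 118*(1/12832) + (67/17862)*(1/28) = 59/6416 + 67/500136 = 3742237/401109072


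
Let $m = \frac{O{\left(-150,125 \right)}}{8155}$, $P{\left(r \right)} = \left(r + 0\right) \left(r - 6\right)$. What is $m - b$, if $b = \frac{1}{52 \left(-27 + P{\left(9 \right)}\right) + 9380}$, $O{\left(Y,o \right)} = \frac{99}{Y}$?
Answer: $- \frac{10247}{54638500} \approx -0.00018754$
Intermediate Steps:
$P{\left(r \right)} = r \left(-6 + r\right)$
$m = - \frac{33}{407750}$ ($m = \frac{99 \frac{1}{-150}}{8155} = 99 \left(- \frac{1}{150}\right) \frac{1}{8155} = \left(- \frac{33}{50}\right) \frac{1}{8155} = - \frac{33}{407750} \approx -8.0932 \cdot 10^{-5}$)
$b = \frac{1}{9380}$ ($b = \frac{1}{52 \left(-27 + 9 \left(-6 + 9\right)\right) + 9380} = \frac{1}{52 \left(-27 + 9 \cdot 3\right) + 9380} = \frac{1}{52 \left(-27 + 27\right) + 9380} = \frac{1}{52 \cdot 0 + 9380} = \frac{1}{0 + 9380} = \frac{1}{9380} \approx 0.00010661$)
$m - b = - \frac{33}{407750} - \frac{1}{9380} = - \frac{10247}{54638500}$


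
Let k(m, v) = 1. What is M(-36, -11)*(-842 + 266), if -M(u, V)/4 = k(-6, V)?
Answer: 2304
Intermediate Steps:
M(u, V) = -4 (M(u, V) = -4*1 = -4)
M(-36, -11)*(-842 + 266) = -4*(-842 + 266) = -4*(-576) = 2304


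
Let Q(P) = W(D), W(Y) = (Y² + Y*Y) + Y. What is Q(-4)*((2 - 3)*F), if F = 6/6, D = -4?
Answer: -28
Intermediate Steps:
F = 1 (F = 6*(⅙) = 1)
W(Y) = Y + 2*Y² (W(Y) = (Y² + Y²) + Y = 2*Y² + Y = Y + 2*Y²)
Q(P) = 28 (Q(P) = -4*(1 + 2*(-4)) = -4*(1 - 8) = -4*(-7) = 28)
Q(-4)*((2 - 3)*F) = 28*((2 - 3)*1) = 28*(-1*1) = 28*(-1) = -28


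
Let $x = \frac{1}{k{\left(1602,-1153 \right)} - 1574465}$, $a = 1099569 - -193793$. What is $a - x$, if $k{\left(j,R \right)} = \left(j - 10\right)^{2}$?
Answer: $\frac{1241626226637}{959999} \approx 1.2934 \cdot 10^{6}$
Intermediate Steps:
$k{\left(j,R \right)} = \left(-10 + j\right)^{2}$
$a = 1293362$ ($a = 1099569 + 193793 = 1293362$)
$x = \frac{1}{959999}$ ($x = \frac{1}{\left(-10 + 1602\right)^{2} - 1574465} = \frac{1}{1592^{2} - 1574465} = \frac{1}{2534464 - 1574465} = \frac{1}{959999} \approx 1.0417 \cdot 10^{-6}$)
$a - x = 1293362 - \frac{1}{959999} = \frac{1241626226637}{959999}$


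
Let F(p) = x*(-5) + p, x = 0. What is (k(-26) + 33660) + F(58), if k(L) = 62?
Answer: 33780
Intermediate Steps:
F(p) = p (F(p) = 0*(-5) + p = 0 + p = p)
(k(-26) + 33660) + F(58) = (62 + 33660) + 58 = 33722 + 58 = 33780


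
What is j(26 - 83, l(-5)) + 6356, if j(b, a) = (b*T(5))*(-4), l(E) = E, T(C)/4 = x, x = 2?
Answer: 8180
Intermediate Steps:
T(C) = 8 (T(C) = 4*2 = 8)
j(b, a) = -32*b (j(b, a) = (b*8)*(-4) = (8*b)*(-4) = -32*b)
j(26 - 83, l(-5)) + 6356 = -32*(26 - 83) + 6356 = -32*(-57) + 6356 = 1824 + 6356 = 8180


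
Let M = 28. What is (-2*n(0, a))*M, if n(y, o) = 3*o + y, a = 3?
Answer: -504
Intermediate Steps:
n(y, o) = y + 3*o
(-2*n(0, a))*M = -2*(0 + 3*3)*28 = -2*(0 + 9)*28 = -2*9*28 = -18*28 = -504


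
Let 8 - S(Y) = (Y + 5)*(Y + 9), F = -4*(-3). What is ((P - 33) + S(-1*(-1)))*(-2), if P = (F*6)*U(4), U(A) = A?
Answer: -406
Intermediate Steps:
F = 12
P = 288 (P = (12*6)*4 = 72*4 = 288)
S(Y) = 8 - (5 + Y)*(9 + Y) (S(Y) = 8 - (Y + 5)*(Y + 9) = 8 - (5 + Y)*(9 + Y))
((P - 33) + S(-1*(-1)))*(-2) = ((288 - 33) + (-37 - (-1*(-1))² - (-14)*(-1)))*(-2) = (255 + (-37 - 1*1² - 14*1))*(-2) = (255 + (-37 - 1*1 - 14))*(-2) = (255 + (-37 - 1 - 14))*(-2) = (255 - 52)*(-2) = 203*(-2) = -406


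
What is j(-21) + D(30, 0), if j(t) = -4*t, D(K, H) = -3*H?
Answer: 84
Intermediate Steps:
j(-21) + D(30, 0) = -4*(-21) - 3*0 = 84 + 0 = 84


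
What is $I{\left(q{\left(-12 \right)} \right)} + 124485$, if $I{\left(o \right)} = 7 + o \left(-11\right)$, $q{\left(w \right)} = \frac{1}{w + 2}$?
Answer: $\frac{1244931}{10} \approx 1.2449 \cdot 10^{5}$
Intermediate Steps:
$q{\left(w \right)} = \frac{1}{2 + w}$
$I{\left(o \right)} = 7 - 11 o$
$I{\left(q{\left(-12 \right)} \right)} + 124485 = \left(7 - \frac{11}{2 - 12}\right) + 124485 = \left(7 - \frac{11}{-10}\right) + 124485 = \left(7 - - \frac{11}{10}\right) + 124485 = \left(7 + \frac{11}{10}\right) + 124485 = \frac{81}{10} + 124485 = \frac{1244931}{10}$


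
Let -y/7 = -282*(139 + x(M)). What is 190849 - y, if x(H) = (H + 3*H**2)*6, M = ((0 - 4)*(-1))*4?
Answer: -9369233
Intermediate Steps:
M = 16 (M = -4*(-1)*4 = 4*4 = 16)
x(H) = 6*H + 18*H**2
y = 9560082 (y = -(-1974)*(139 + 6*16*(1 + 3*16)) = -(-1974)*(139 + 6*16*(1 + 48)) = -(-1974)*(139 + 6*16*49) = -(-1974)*(139 + 4704) = -(-1974)*4843 = -7*(-1365726) = 9560082)
190849 - y = 190849 - 1*9560082 = 190849 - 9560082 = -9369233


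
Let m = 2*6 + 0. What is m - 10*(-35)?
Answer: 362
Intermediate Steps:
m = 12 (m = 12 + 0 = 12)
m - 10*(-35) = 12 - 10*(-35) = 12 + 350 = 362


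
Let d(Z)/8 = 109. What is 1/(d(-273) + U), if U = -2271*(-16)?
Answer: 1/37208 ≈ 2.6876e-5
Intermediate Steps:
U = 36336
d(Z) = 872 (d(Z) = 8*109 = 872)
1/(d(-273) + U) = 1/(872 + 36336) = 1/37208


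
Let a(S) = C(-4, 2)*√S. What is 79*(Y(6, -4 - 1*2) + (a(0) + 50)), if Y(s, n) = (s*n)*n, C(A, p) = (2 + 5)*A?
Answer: 21014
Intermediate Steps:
C(A, p) = 7*A
Y(s, n) = s*n² (Y(s, n) = (n*s)*n = s*n²)
a(S) = -28*√S (a(S) = (7*(-4))*√S = -28*√S)
79*(Y(6, -4 - 1*2) + (a(0) + 50)) = 79*(6*(-4 - 1*2)² + (-28*√0 + 50)) = 79*(6*(-4 - 2)² + (-28*0 + 50)) = 79*(6*(-6)² + (0 + 50)) = 79*(6*36 + 50) = 79*(216 + 50) = 79*266 = 21014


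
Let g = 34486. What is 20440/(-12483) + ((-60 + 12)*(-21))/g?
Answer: -4741856/2948553 ≈ -1.6082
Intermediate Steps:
20440/(-12483) + ((-60 + 12)*(-21))/g = 20440/(-12483) + ((-60 + 12)*(-21))/34486 = 20440*(-1/12483) - 48*(-21)*(1/34486) = -280/171 + 1008*(1/34486) = -280/171 + 504/17243 = -4741856/2948553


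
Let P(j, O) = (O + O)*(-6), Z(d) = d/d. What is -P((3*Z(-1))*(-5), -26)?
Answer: -312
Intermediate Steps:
Z(d) = 1
P(j, O) = -12*O (P(j, O) = (2*O)*(-6) = -12*O)
-P((3*Z(-1))*(-5), -26) = -(-12)*(-26) = -1*312 = -312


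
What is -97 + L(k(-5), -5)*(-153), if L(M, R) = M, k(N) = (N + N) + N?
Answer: 2198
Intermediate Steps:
k(N) = 3*N (k(N) = 2*N + N = 3*N)
-97 + L(k(-5), -5)*(-153) = -97 + (3*(-5))*(-153) = -97 - 15*(-153) = -97 + 2295 = 2198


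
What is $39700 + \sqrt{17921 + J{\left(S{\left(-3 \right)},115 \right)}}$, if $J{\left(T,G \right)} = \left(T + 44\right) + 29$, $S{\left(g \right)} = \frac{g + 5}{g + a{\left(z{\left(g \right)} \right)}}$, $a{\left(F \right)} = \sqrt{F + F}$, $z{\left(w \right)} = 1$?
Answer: $39700 + \frac{\sqrt{53980 - 17994 \sqrt{2}}}{\sqrt{3 - \sqrt{2}}} \approx 39834.0$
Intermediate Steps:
$a{\left(F \right)} = \sqrt{2} \sqrt{F}$ ($a{\left(F \right)} = \sqrt{2 F} = \sqrt{2} \sqrt{F}$)
$S{\left(g \right)} = \frac{5 + g}{g + \sqrt{2}}$ ($S{\left(g \right)} = \frac{g + 5}{g + \sqrt{2} \sqrt{1}} = \frac{5 + g}{g + \sqrt{2} \cdot 1} = \frac{5 + g}{g + \sqrt{2}}$)
$J{\left(T,G \right)} = 73 + T$ ($J{\left(T,G \right)} = \left(44 + T\right) + 29 = 73 + T$)
$39700 + \sqrt{17921 + J{\left(S{\left(-3 \right)},115 \right)}} = 39700 + \sqrt{17921 + \left(73 + \frac{5 - 3}{-3 + \sqrt{2}}\right)} = 39700 + \sqrt{17921 + \left(73 + \frac{1}{-3 + \sqrt{2}} \cdot 2\right)} = 39700 + \sqrt{17921 + \left(73 + \frac{2}{-3 + \sqrt{2}}\right)} = 39700 + \sqrt{17994 + \frac{2}{-3 + \sqrt{2}}}$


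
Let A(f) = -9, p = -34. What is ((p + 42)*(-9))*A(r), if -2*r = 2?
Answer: 648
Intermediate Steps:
r = -1 (r = -½*2 = -1)
((p + 42)*(-9))*A(r) = ((-34 + 42)*(-9))*(-9) = (8*(-9))*(-9) = -72*(-9) = 648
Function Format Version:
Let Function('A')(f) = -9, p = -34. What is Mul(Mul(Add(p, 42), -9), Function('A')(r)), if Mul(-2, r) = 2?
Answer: 648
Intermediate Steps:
r = -1 (r = Mul(Rational(-1, 2), 2) = -1)
Mul(Mul(Add(p, 42), -9), Function('A')(r)) = Mul(Mul(Add(-34, 42), -9), -9) = Mul(Mul(8, -9), -9) = Mul(-72, -9) = 648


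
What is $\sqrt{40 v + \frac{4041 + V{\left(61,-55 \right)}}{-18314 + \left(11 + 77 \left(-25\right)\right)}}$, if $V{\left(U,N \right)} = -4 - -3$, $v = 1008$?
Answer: $\frac{\sqrt{1031108292110}}{5057} \approx 200.8$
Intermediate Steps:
$V{\left(U,N \right)} = -1$ ($V{\left(U,N \right)} = -4 + 3 = -1$)
$\sqrt{40 v + \frac{4041 + V{\left(61,-55 \right)}}{-18314 + \left(11 + 77 \left(-25\right)\right)}} = \sqrt{40 \cdot 1008 + \frac{4041 - 1}{-18314 + \left(11 + 77 \left(-25\right)\right)}} = \sqrt{40320 + \frac{4040}{-18314 + \left(11 - 1925\right)}} = \sqrt{40320 + \frac{4040}{-18314 - 1914}} = \sqrt{40320 + \frac{4040}{-20228}} = \sqrt{40320 + 4040 \left(- \frac{1}{20228}\right)} = \sqrt{40320 - \frac{1010}{5057}} = \sqrt{\frac{203897230}{5057}} = \frac{\sqrt{1031108292110}}{5057}$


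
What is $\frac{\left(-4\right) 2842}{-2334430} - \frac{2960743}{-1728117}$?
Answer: $\frac{495092322539}{288154869165} \approx 1.7181$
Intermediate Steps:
$\frac{\left(-4\right) 2842}{-2334430} - \frac{2960743}{-1728117} = \left(-11368\right) \left(- \frac{1}{2334430}\right) - - \frac{2960743}{1728117} = \frac{812}{166745} + \frac{2960743}{1728117} = \frac{495092322539}{288154869165}$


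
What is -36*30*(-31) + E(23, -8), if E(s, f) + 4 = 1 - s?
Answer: 33454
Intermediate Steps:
E(s, f) = -3 - s (E(s, f) = -4 + (1 - s) = -3 - s)
-36*30*(-31) + E(23, -8) = -36*30*(-31) + (-3 - 1*23) = -1080*(-31) + (-3 - 23) = 33480 - 26 = 33454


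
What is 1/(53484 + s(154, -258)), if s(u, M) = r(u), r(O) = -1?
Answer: 1/53483 ≈ 1.8698e-5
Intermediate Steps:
s(u, M) = -1
1/(53484 + s(154, -258)) = 1/(53484 - 1) = 1/53483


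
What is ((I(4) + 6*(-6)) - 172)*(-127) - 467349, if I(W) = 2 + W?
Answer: -441695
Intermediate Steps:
((I(4) + 6*(-6)) - 172)*(-127) - 467349 = (((2 + 4) + 6*(-6)) - 172)*(-127) - 467349 = ((6 - 36) - 172)*(-127) - 467349 = (-30 - 172)*(-127) - 467349 = -202*(-127) - 467349 = 25654 - 467349 = -441695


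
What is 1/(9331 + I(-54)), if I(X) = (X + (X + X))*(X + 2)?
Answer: 1/17755 ≈ 5.6322e-5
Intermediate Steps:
I(X) = 3*X*(2 + X) (I(X) = (X + 2*X)*(2 + X) = (3*X)*(2 + X) = 3*X*(2 + X))
1/(9331 + I(-54)) = 1/(9331 + 3*(-54)*(2 - 54)) = 1/(9331 + 3*(-54)*(-52)) = 1/(9331 + 8424) = 1/17755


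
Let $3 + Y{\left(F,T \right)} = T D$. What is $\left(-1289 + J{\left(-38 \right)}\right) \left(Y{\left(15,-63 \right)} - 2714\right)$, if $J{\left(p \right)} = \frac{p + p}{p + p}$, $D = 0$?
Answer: $3499496$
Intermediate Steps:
$J{\left(p \right)} = 1$ ($J{\left(p \right)} = \frac{2 p}{2 p} = 2 p \frac{1}{2 p} = 1$)
$Y{\left(F,T \right)} = -3$ ($Y{\left(F,T \right)} = -3 + T 0 = -3 + 0 = -3$)
$\left(-1289 + J{\left(-38 \right)}\right) \left(Y{\left(15,-63 \right)} - 2714\right) = \left(-1289 + 1\right) \left(-3 - 2714\right) = \left(-1288\right) \left(-2717\right) = 3499496$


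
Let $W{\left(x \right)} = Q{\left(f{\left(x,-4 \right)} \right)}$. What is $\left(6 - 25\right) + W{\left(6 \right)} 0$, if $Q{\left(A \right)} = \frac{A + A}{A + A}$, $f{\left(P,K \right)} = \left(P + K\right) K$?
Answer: $-19$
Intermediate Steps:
$f{\left(P,K \right)} = K \left(K + P\right)$ ($f{\left(P,K \right)} = \left(K + P\right) K = K \left(K + P\right)$)
$Q{\left(A \right)} = 1$ ($Q{\left(A \right)} = \frac{2 A}{2 A} = 2 A \frac{1}{2 A} = 1$)
$W{\left(x \right)} = 1$
$\left(6 - 25\right) + W{\left(6 \right)} 0 = \left(6 - 25\right) + 1 \cdot 0 = -19 + 0 = -19$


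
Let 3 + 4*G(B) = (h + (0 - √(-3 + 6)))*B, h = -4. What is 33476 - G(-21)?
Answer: 133823/4 - 21*√3/4 ≈ 33447.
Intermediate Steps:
G(B) = -¾ + B*(-4 - √3)/4 (G(B) = -¾ + ((-4 + (0 - √(-3 + 6)))*B)/4 = -¾ + ((-4 + (0 - √3))*B)/4 = -¾ + ((-4 - √3)*B)/4 = -¾ + (B*(-4 - √3))/4 = -¾ + B*(-4 - √3)/4)
33476 - G(-21) = 33476 - (-¾ - 1*(-21) - ¼*(-21)*√3) = 33476 - (-¾ + 21 + 21*√3/4) = 33476 - (81/4 + 21*√3/4) = 33476 + (-81/4 - 21*√3/4) = 133823/4 - 21*√3/4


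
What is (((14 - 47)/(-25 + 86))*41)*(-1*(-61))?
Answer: -1353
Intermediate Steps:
(((14 - 47)/(-25 + 86))*41)*(-1*(-61)) = (-33/61*41)*61 = (-33*1/61*41)*61 = -33/61*41*61 = -1353/61*61 = -1353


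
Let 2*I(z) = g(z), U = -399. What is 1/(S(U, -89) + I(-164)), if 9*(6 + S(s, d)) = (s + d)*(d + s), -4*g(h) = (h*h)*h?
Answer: 9/5200402 ≈ 1.7306e-6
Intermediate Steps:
g(h) = -h³/4 (g(h) = -h*h*h/4 = -h²*h/4 = -h³/4)
S(s, d) = -6 + (d + s)²/9 (S(s, d) = -6 + ((s + d)*(d + s))/9 = -6 + ((d + s)*(d + s))/9 = -6 + (d + s)²/9)
I(z) = -z³/8 (I(z) = (-z³/4)/2 = -z³/8)
1/(S(U, -89) + I(-164)) = 1/((-6 + (-89 - 399)²/9) - ⅛*(-164)³) = 1/((-6 + (⅑)*(-488)²) - ⅛*(-4410944)) = 1/((-6 + (⅑)*238144) + 551368) = 1/((-6 + 238144/9) + 551368) = 1/(238090/9 + 551368) = 1/(5200402/9) = 9/5200402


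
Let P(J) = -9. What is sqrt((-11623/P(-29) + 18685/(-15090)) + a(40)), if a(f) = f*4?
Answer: sqrt(13208948002)/3018 ≈ 38.082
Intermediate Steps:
a(f) = 4*f
sqrt((-11623/P(-29) + 18685/(-15090)) + a(40)) = sqrt((-11623/(-9) + 18685/(-15090)) + 4*40) = sqrt((-11623*(-1/9) + 18685*(-1/15090)) + 160) = sqrt((11623/9 - 3737/3018) + 160) = sqrt(11681527/9054 + 160) = sqrt(13130167/9054) = sqrt(13208948002)/3018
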